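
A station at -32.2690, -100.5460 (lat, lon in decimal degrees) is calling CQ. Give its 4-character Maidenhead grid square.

DF97

Add 180° to longitude and 90° to latitude: 79.45, 57.73.
Field (20°×10°, letters A–R): lon ⌊79.45/20⌋ = 3 → D; lat ⌊57.73/10⌋ = 5 → F.
Square (2°×1°, digits 0–9): lon ⌊19.45/2⌋ = 9; lat ⌊7.73/1⌋ = 7.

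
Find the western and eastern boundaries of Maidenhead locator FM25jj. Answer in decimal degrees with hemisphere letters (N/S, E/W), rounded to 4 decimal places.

Field F=5, M=12: +5·20° lon, +12·10° lat → SW at lon -80°, lat 30°.
Square 2, 5: +2·2° lon, +5·1° lat → SW at lon -76°, lat 35°.
Subsquare j=9, j=9: +9·0.0833333° lon, +9·0.0416667° lat → SW at lon -75.25°, lat 35.375°.
Cell spans 0.0833333° lon × 0.0416667° lat.
west 75.2500° W, east 75.1667° W.

75.2500° W, 75.1667° W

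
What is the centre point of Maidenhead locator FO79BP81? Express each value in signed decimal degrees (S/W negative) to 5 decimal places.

Field F=5, O=14: +5·20° lon, +14·10° lat → SW at lon -80°, lat 50°.
Square 7, 9: +7·2° lon, +9·1° lat → SW at lon -66°, lat 59°.
Subsquare b=1, p=15: +1·0.0833333° lon, +15·0.0416667° lat → SW at lon -65.9167°, lat 59.625°.
Extended square 8, 1: +8·0.00833333° lon, +1·0.00416667° lat → SW at lon -65.85°, lat 59.6292°.
Cell spans 0.00833333° lon × 0.00416667° lat. Centre is SW corner plus half of each.
latitude 59.63125, longitude -65.84583.

59.63125, -65.84583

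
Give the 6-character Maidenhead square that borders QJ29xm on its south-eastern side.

Longitude subsquare x = 23; +1 → 24, wraps to 0 = a, carry into square.
Longitude square 2; +1 → 3.
Latitude subsquare m = 12; −1 → 11 = l.

QJ39al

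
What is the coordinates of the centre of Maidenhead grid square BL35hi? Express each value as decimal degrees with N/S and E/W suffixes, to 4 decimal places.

Field B=1, L=11: +1·20° lon, +11·10° lat → SW at lon -160°, lat 20°.
Square 3, 5: +3·2° lon, +5·1° lat → SW at lon -154°, lat 25°.
Subsquare h=7, i=8: +7·0.0833333° lon, +8·0.0416667° lat → SW at lon -153.417°, lat 25.3333°.
Cell spans 0.0833333° lon × 0.0416667° lat. Centre is SW corner plus half of each.
latitude 25.3542° N, longitude 153.3750° W.

25.3542° N, 153.3750° W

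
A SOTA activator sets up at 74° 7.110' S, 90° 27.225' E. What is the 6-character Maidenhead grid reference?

Offset from 180°W / 90°S: lon 270.4538°, lat 15.8815°.
Field (20°×10°, letters A–R): 270.4538/20 → 13 → N, 15.8815/10 → 1 → B; chars NB.
Square (2°×1°, digits 0–9): 10.4538/2 → 5, 5.8815/1 → 5; chars 55.
Subsquare (5′×2.5′, letters a–x): 0.4538/0.0833333 → 5 → f, 0.8815/0.0416667 → 21 → v; chars fv.

NB55fv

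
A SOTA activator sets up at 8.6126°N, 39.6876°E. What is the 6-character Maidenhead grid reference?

KJ98uo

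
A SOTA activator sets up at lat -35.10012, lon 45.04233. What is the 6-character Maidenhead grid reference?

Add 180° to longitude and 90° to latitude: 225.0423, 54.8999.
Field: lon ⌊225.0423/20⌋ = 11 → L; lat ⌊54.8999/10⌋ = 5 → F.
Square: lon ⌊5.0423/2⌋ = 2; lat ⌊4.8999/1⌋ = 4.
Subsquare: lon ⌊1.0423/0.0833333⌋ = 12 → m; lat ⌊0.8999/0.0416667⌋ = 21 → v.

LF24mv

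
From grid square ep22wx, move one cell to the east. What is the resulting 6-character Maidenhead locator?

EP22xx

Longitude subsquare w = 22; +1 → 23 = x.
The latitude characters are unchanged.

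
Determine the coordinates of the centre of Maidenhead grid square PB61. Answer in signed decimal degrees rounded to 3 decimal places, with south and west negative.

Field P=15, B=1: +15·20° lon, +1·10° lat → SW at lon 120°, lat -80°.
Square 6, 1: +6·2° lon, +1·1° lat → SW at lon 132°, lat -79°.
Cell spans 2° lon × 1° lat. Centre is SW corner plus half of each.
latitude -78.500, longitude 133.000.

-78.500, 133.000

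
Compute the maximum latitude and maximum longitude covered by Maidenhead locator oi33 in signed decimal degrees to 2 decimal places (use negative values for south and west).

-6.00, 108.00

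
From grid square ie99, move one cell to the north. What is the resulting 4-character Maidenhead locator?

Latitude square 9; +1 → 10, wraps to 0, carry into field.
Latitude field E = 4; +1 → 5 = F.
The longitude characters are unchanged.

IF90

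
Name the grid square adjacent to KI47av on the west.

Longitude subsquare a = 0; −1 → -1, wraps to 23 = x, carry into square.
Longitude square 4; −1 → 3.
The latitude characters are unchanged.

KI37xv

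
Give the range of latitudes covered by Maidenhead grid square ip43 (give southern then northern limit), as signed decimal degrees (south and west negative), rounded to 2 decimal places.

Field I=8, P=15: +8·20° lon, +15·10° lat → SW at lon -20°, lat 60°.
Square 4, 3: +4·2° lon, +3·1° lat → SW at lon -12°, lat 63°.
Cell spans 2° lon × 1° lat.
south 63.00, north 64.00.

63.00, 64.00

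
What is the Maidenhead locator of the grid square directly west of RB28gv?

Longitude subsquare g = 6; −1 → 5 = f.
The latitude characters are unchanged.

RB28fv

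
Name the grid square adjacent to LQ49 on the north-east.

LR50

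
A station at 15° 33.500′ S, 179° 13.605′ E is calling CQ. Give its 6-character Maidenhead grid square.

RH94ok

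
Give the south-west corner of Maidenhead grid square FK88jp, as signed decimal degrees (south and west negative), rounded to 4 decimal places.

18.6250, -63.2500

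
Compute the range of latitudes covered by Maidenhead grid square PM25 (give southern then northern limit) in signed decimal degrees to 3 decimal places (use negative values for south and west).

35.000, 36.000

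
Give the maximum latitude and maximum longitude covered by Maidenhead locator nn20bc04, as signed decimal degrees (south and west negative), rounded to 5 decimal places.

40.10417, 84.09167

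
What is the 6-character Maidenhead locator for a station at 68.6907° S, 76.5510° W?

FC11rh

Shift to the Maidenhead origin (180°W, 90°S): lon 103.4490, lat 21.3093.
Field: lon ⌊103.4490/20⌋ = 5 → F; lat ⌊21.3093/10⌋ = 2 → C.
Square: lon ⌊3.4490/2⌋ = 1; lat ⌊1.3093/1⌋ = 1.
Subsquare: lon ⌊1.4490/0.0833333⌋ = 17 → r; lat ⌊0.3093/0.0416667⌋ = 7 → h.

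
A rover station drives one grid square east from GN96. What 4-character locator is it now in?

Longitude square 9; +1 → 10, wraps to 0, carry into field.
Longitude field G = 6; +1 → 7 = H.
The latitude characters are unchanged.

HN06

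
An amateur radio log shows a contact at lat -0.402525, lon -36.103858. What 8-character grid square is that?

HI19wo73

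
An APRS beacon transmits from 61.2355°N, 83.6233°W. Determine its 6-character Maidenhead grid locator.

EP81ef

Offset from 180°W / 90°S: lon 96.3767°, lat 151.2355°.
Field (20°×10°, letters A–R): lon ⌊96.3767/20⌋ = 4 → E; lat ⌊151.2355/10⌋ = 15 → P.
Square (2°×1°, digits 0–9): lon ⌊16.3767/2⌋ = 8; lat ⌊1.2355/1⌋ = 1.
Subsquare (5′×2.5′, letters a–x): lon ⌊0.3767/0.0833333⌋ = 4 → e; lat ⌊0.2355/0.0416667⌋ = 5 → f.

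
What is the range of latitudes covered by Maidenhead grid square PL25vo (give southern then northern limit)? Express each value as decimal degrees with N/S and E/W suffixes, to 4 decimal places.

25.5833° N, 25.6250° N

Field P=15, L=11: +15·20° lon, +11·10° lat → SW at lon 120°, lat 20°.
Square 2, 5: +2·2° lon, +5·1° lat → SW at lon 124°, lat 25°.
Subsquare v=21, o=14: +21·0.0833333° lon, +14·0.0416667° lat → SW at lon 125.75°, lat 25.5833°.
Cell spans 0.0833333° lon × 0.0416667° lat.
south 25.5833° N, north 25.6250° N.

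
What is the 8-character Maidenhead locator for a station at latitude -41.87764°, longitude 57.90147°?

Shift to the Maidenhead origin (180°W, 90°S): lon 237.90147, lat 48.12236.
Field: lon ⌊237.90147/20⌋ = 11 → L; lat ⌊48.12236/10⌋ = 4 → E.
Square: lon ⌊17.90147/2⌋ = 8; lat ⌊8.12236/1⌋ = 8.
Subsquare: lon ⌊1.90147/0.0833333⌋ = 22 → w; lat ⌊0.12236/0.0416667⌋ = 2 → c.
Extended square: lon ⌊0.06814/0.00833333⌋ = 8; lat ⌊0.03903/0.00416667⌋ = 9.

LE88wc89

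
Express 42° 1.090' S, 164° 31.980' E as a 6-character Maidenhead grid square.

RE27gx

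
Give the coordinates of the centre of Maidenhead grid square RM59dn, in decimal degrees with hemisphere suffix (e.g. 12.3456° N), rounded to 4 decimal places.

Field R=17, M=12: +17·20° lon, +12·10° lat → SW at lon 160°, lat 30°.
Square 5, 9: +5·2° lon, +9·1° lat → SW at lon 170°, lat 39°.
Subsquare d=3, n=13: +3·0.0833333° lon, +13·0.0416667° lat → SW at lon 170.25°, lat 39.5417°.
Cell spans 0.0833333° lon × 0.0416667° lat. Centre is SW corner plus half of each.
latitude 39.5625° N, longitude 170.2917° E.

39.5625° N, 170.2917° E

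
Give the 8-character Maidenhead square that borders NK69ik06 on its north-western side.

NK69hk97

Longitude extended square 0; −1 → -1, wraps to 9, carry into subsquare.
Longitude subsquare i = 8; −1 → 7 = h.
Latitude extended square 6; +1 → 7.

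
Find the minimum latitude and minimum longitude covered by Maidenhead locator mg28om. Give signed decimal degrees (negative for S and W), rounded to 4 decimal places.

-21.5000, 65.1667

Field M=12, G=6: +12·20° lon, +6·10° lat → SW at lon 60°, lat -30°.
Square 2, 8: +2·2° lon, +8·1° lat → SW at lon 64°, lat -22°.
Subsquare o=14, m=12: +14·0.0833333° lon, +12·0.0416667° lat → SW at lon 65.1667°, lat -21.5°.
latitude -21.5000, longitude 65.1667.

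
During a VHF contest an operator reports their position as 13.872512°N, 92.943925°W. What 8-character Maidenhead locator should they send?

EK33mu69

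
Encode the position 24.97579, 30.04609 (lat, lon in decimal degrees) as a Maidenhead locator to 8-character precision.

KL54ax54

Offset from 180°W / 90°S: lon 210.04609°, lat 114.97579°.
Field: lon ⌊210.04609/20⌋ = 10 → K; lat ⌊114.97579/10⌋ = 11 → L.
Square: lon ⌊10.04609/2⌋ = 5; lat ⌊4.97579/1⌋ = 4.
Subsquare: lon ⌊0.04609/0.0833333⌋ = 0 → a; lat ⌊0.97579/0.0416667⌋ = 23 → x.
Extended square: lon ⌊0.04609/0.00833333⌋ = 5; lat ⌊0.01746/0.00416667⌋ = 4.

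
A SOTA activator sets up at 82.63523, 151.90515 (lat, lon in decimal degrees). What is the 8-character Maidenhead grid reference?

QR52wp82

Offset from 180°W / 90°S: lon 331.90515°, lat 172.63523°.
Field: 331.90515/20 → 16 → Q, 172.63523/10 → 17 → R; chars QR.
Square: 11.90515/2 → 5, 2.63523/1 → 2; chars 52.
Subsquare: 1.90515/0.0833333 → 22 → w, 0.63523/0.0416667 → 15 → p; chars wp.
Extended square: 0.07182/0.00833333 → 8, 0.01023/0.00416667 → 2; chars 82.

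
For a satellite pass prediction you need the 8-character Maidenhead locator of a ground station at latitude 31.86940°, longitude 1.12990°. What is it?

Shift to the Maidenhead origin (180°W, 90°S): lon 181.12990, lat 121.86940.
Field: 181.12990/20 → 9 → J, 121.86940/10 → 12 → M; chars JM.
Square: 1.12990/2 → 0, 1.86940/1 → 1; chars 01.
Subsquare: 1.12990/0.0833333 → 13 → n, 0.86940/0.0416667 → 20 → u; chars nu.
Extended square: 0.04657/0.00833333 → 5, 0.03607/0.00416667 → 8; chars 58.

JM01nu58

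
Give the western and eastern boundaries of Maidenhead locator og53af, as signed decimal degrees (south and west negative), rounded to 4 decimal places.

110.0000, 110.0833

Field O=14, G=6: +14·20° lon, +6·10° lat → SW at lon 100°, lat -30°.
Square 5, 3: +5·2° lon, +3·1° lat → SW at lon 110°, lat -27°.
Subsquare a=0, f=5: +0·0.0833333° lon, +5·0.0416667° lat → SW at lon 110°, lat -26.7917°.
Cell spans 0.0833333° lon × 0.0416667° lat.
west 110.0000, east 110.0833.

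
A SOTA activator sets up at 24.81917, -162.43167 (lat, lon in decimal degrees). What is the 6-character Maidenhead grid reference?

Add 180° to longitude and 90° to latitude: 17.5683, 114.8192.
Field: lon ⌊17.5683/20⌋ = 0 → A; lat ⌊114.8192/10⌋ = 11 → L.
Square: lon ⌊17.5683/2⌋ = 8; lat ⌊4.8192/1⌋ = 4.
Subsquare: lon ⌊1.5683/0.0833333⌋ = 18 → s; lat ⌊0.8192/0.0416667⌋ = 19 → t.

AL84st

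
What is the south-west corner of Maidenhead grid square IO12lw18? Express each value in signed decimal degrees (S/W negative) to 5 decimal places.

Field I=8, O=14: +8·20° lon, +14·10° lat → SW at lon -20°, lat 50°.
Square 1, 2: +1·2° lon, +2·1° lat → SW at lon -18°, lat 52°.
Subsquare l=11, w=22: +11·0.0833333° lon, +22·0.0416667° lat → SW at lon -17.0833°, lat 52.9167°.
Extended square 1, 8: +1·0.00833333° lon, +8·0.00416667° lat → SW at lon -17.075°, lat 52.95°.
latitude 52.95000, longitude -17.07500.

52.95000, -17.07500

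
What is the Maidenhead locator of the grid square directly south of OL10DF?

Latitude subsquare f = 5; −1 → 4 = e.
The longitude characters are unchanged.

OL10de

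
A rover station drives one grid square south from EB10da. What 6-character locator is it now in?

Latitude subsquare a = 0; −1 → -1, wraps to 23 = x, carry into square.
Latitude square 0; −1 → -1, wraps to 9, carry into field.
Latitude field B = 1; −1 → 0 = A.
The longitude characters are unchanged.

EA19dx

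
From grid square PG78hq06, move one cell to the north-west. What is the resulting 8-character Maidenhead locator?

Longitude extended square 0; −1 → -1, wraps to 9, carry into subsquare.
Longitude subsquare h = 7; −1 → 6 = g.
Latitude extended square 6; +1 → 7.

PG78gq97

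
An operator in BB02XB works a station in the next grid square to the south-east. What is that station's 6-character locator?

Longitude subsquare x = 23; +1 → 24, wraps to 0 = a, carry into square.
Longitude square 0; +1 → 1.
Latitude subsquare b = 1; −1 → 0 = a.

BB12aa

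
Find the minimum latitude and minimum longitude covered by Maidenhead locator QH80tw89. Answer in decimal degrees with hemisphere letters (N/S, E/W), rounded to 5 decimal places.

19.04583° S, 157.65000° E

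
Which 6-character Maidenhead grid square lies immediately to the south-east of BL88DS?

Longitude subsquare d = 3; +1 → 4 = e.
Latitude subsquare s = 18; −1 → 17 = r.

BL88er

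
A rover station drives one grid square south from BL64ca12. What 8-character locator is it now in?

BL64ca11

Latitude extended square 2; −1 → 1.
The longitude characters are unchanged.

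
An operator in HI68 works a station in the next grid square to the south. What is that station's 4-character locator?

Latitude square 8; −1 → 7.
The longitude characters are unchanged.

HI67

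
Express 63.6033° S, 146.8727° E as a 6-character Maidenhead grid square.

Add 180° to longitude and 90° to latitude: 326.8727, 26.3967.
Field: 326.8727/20 → 16 → Q, 26.3967/10 → 2 → C; chars QC.
Square: 6.8727/2 → 3, 6.3967/1 → 6; chars 36.
Subsquare: 0.8727/0.0833333 → 10 → k, 0.3967/0.0416667 → 9 → j; chars kj.

QC36kj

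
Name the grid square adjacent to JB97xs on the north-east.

Longitude subsquare x = 23; +1 → 24, wraps to 0 = a, carry into square.
Longitude square 9; +1 → 10, wraps to 0, carry into field.
Longitude field J = 9; +1 → 10 = K.
Latitude subsquare s = 18; +1 → 19 = t.

KB07at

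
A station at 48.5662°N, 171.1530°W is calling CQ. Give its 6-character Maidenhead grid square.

Offset from 180°W / 90°S: lon 8.8470°, lat 138.5662°.
Field: lon ⌊8.8470/20⌋ = 0 → A; lat ⌊138.5662/10⌋ = 13 → N.
Square: lon ⌊8.8470/2⌋ = 4; lat ⌊8.5662/1⌋ = 8.
Subsquare: lon ⌊0.8470/0.0833333⌋ = 10 → k; lat ⌊0.5662/0.0416667⌋ = 13 → n.

AN48kn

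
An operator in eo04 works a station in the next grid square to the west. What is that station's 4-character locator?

Longitude square 0; −1 → -1, wraps to 9, carry into field.
Longitude field E = 4; −1 → 3 = D.
The latitude characters are unchanged.

DO94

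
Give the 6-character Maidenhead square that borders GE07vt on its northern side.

Latitude subsquare t = 19; +1 → 20 = u.
The longitude characters are unchanged.

GE07vu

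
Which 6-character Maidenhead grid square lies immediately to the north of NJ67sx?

Latitude subsquare x = 23; +1 → 24, wraps to 0 = a, carry into square.
Latitude square 7; +1 → 8.
The longitude characters are unchanged.

NJ68sa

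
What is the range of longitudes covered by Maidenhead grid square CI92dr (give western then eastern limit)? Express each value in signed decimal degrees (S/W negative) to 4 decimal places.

Field C=2, I=8: +2·20° lon, +8·10° lat → SW at lon -140°, lat -10°.
Square 9, 2: +9·2° lon, +2·1° lat → SW at lon -122°, lat -8°.
Subsquare d=3, r=17: +3·0.0833333° lon, +17·0.0416667° lat → SW at lon -121.75°, lat -7.29167°.
Cell spans 0.0833333° lon × 0.0416667° lat.
west -121.7500, east -121.6667.

-121.7500, -121.6667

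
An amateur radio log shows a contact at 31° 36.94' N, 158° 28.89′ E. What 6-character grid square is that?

QM91fo

Add 180° to longitude and 90° to latitude: 338.4815, 121.6157.
Field: 338.4815/20 → 16 → Q, 121.6157/10 → 12 → M; chars QM.
Square: 18.4815/2 → 9, 1.6157/1 → 1; chars 91.
Subsquare: 0.4815/0.0833333 → 5 → f, 0.6157/0.0416667 → 14 → o; chars fo.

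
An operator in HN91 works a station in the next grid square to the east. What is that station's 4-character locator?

IN01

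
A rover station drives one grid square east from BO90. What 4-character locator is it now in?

Longitude square 9; +1 → 10, wraps to 0, carry into field.
Longitude field B = 1; +1 → 2 = C.
The latitude characters are unchanged.

CO00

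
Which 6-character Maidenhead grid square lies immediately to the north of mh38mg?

Latitude subsquare g = 6; +1 → 7 = h.
The longitude characters are unchanged.

MH38mh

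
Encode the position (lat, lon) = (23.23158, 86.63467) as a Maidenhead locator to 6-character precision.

Offset from 180°W / 90°S: lon 266.6347°, lat 113.2316°.
Field: 266.6347/20 → 13 → N, 113.2316/10 → 11 → L; chars NL.
Square: 6.6347/2 → 3, 3.2316/1 → 3; chars 33.
Subsquare: 0.6347/0.0833333 → 7 → h, 0.2316/0.0416667 → 5 → f; chars hf.

NL33hf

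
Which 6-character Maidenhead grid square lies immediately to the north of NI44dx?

Latitude subsquare x = 23; +1 → 24, wraps to 0 = a, carry into square.
Latitude square 4; +1 → 5.
The longitude characters are unchanged.

NI45da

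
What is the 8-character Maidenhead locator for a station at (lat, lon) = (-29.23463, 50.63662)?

LG50hs63

Add 180° to longitude and 90° to latitude: 230.63662, 60.76537.
Field: 230.63662/20 → 11 → L, 60.76537/10 → 6 → G; chars LG.
Square: 10.63662/2 → 5, 0.76537/1 → 0; chars 50.
Subsquare: 0.63662/0.0833333 → 7 → h, 0.76537/0.0416667 → 18 → s; chars hs.
Extended square: 0.05329/0.00833333 → 6, 0.01537/0.00416667 → 3; chars 63.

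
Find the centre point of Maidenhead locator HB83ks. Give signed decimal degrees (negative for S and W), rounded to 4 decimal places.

Field H=7, B=1: +7·20° lon, +1·10° lat → SW at lon -40°, lat -80°.
Square 8, 3: +8·2° lon, +3·1° lat → SW at lon -24°, lat -77°.
Subsquare k=10, s=18: +10·0.0833333° lon, +18·0.0416667° lat → SW at lon -23.1667°, lat -76.25°.
Cell spans 0.0833333° lon × 0.0416667° lat. Centre is SW corner plus half of each.
latitude -76.2292, longitude -23.1250.

-76.2292, -23.1250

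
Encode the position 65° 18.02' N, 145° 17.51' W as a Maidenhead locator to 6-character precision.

Add 180° to longitude and 90° to latitude: 34.7082, 155.3003.
Field: 34.7082/20 → 1 → B, 155.3003/10 → 15 → P; chars BP.
Square: 14.7082/2 → 7, 5.3003/1 → 5; chars 75.
Subsquare: 0.7082/0.0833333 → 8 → i, 0.3003/0.0416667 → 7 → h; chars ih.

BP75ih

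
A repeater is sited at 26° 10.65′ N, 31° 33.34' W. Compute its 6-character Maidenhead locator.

Add 180° to longitude and 90° to latitude: 148.4443, 116.1775.
Field (20°×10°, letters A–R): lon ⌊148.4443/20⌋ = 7 → H; lat ⌊116.1775/10⌋ = 11 → L.
Square (2°×1°, digits 0–9): lon ⌊8.4443/2⌋ = 4; lat ⌊6.1775/1⌋ = 6.
Subsquare (5′×2.5′, letters a–x): lon ⌊0.4443/0.0833333⌋ = 5 → f; lat ⌊0.1775/0.0416667⌋ = 4 → e.

HL46fe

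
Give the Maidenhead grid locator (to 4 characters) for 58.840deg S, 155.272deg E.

QD71

Shift to the Maidenhead origin (180°W, 90°S): lon 335.27, lat 31.16.
Field: lon ⌊335.27/20⌋ = 16 → Q; lat ⌊31.16/10⌋ = 3 → D.
Square: lon ⌊15.27/2⌋ = 7; lat ⌊1.16/1⌋ = 1.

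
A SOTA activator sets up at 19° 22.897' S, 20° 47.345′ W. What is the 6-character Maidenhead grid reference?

HH90oo

Shift to the Maidenhead origin (180°W, 90°S): lon 159.2109, lat 70.6184.
Field: 159.2109/20 → 7 → H, 70.6184/10 → 7 → H; chars HH.
Square: 19.2109/2 → 9, 0.6184/1 → 0; chars 90.
Subsquare: 1.2109/0.0833333 → 14 → o, 0.6184/0.0416667 → 14 → o; chars oo.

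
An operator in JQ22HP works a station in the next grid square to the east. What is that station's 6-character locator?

Longitude subsquare h = 7; +1 → 8 = i.
The latitude characters are unchanged.

JQ22ip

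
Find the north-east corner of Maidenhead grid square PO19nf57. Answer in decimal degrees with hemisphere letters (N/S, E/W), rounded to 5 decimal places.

59.24167° N, 123.13333° E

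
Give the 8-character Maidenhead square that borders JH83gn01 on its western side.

Longitude extended square 0; −1 → -1, wraps to 9, carry into subsquare.
Longitude subsquare g = 6; −1 → 5 = f.
The latitude characters are unchanged.

JH83fn91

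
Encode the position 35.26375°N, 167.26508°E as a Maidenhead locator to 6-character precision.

Shift to the Maidenhead origin (180°W, 90°S): lon 347.2651, lat 125.2638.
Field: lon ⌊347.2651/20⌋ = 17 → R; lat ⌊125.2638/10⌋ = 12 → M.
Square: lon ⌊7.2651/2⌋ = 3; lat ⌊5.2638/1⌋ = 5.
Subsquare: lon ⌊1.2651/0.0833333⌋ = 15 → p; lat ⌊0.2638/0.0416667⌋ = 6 → g.

RM35pg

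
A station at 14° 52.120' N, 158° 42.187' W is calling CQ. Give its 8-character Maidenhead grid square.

BK04pu58

Add 180° to longitude and 90° to latitude: 21.29688, 104.86867.
Field: lon ⌊21.29688/20⌋ = 1 → B; lat ⌊104.86867/10⌋ = 10 → K.
Square: lon ⌊1.29688/2⌋ = 0; lat ⌊4.86867/1⌋ = 4.
Subsquare: lon ⌊1.29688/0.0833333⌋ = 15 → p; lat ⌊0.86867/0.0416667⌋ = 20 → u.
Extended square: lon ⌊0.04688/0.00833333⌋ = 5; lat ⌊0.03533/0.00416667⌋ = 8.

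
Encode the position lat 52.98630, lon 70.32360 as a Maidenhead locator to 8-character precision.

Offset from 180°W / 90°S: lon 250.32360°, lat 142.98630°.
Field: 250.32360/20 → 12 → M, 142.98630/10 → 14 → O; chars MO.
Square: 10.32360/2 → 5, 2.98630/1 → 2; chars 52.
Subsquare: 0.32360/0.0833333 → 3 → d, 0.98630/0.0416667 → 23 → x; chars dx.
Extended square: 0.07360/0.00833333 → 8, 0.02797/0.00416667 → 6; chars 86.

MO52dx86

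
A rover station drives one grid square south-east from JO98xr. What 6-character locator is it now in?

KO08aq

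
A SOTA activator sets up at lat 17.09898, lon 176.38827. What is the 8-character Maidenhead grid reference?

RK87ec63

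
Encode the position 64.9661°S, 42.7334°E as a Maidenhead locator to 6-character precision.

Shift to the Maidenhead origin (180°W, 90°S): lon 222.7334, lat 25.0339.
Field: lon ⌊222.7334/20⌋ = 11 → L; lat ⌊25.0339/10⌋ = 2 → C.
Square: lon ⌊2.7334/2⌋ = 1; lat ⌊5.0339/1⌋ = 5.
Subsquare: lon ⌊0.7334/0.0833333⌋ = 8 → i; lat ⌊0.0339/0.0416667⌋ = 0 → a.

LC15ia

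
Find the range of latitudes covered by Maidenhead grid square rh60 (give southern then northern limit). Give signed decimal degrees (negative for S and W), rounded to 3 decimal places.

-20.000, -19.000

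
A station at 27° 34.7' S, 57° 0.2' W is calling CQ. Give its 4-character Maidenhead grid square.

GG12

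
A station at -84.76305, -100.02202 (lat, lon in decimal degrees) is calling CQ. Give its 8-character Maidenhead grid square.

DA95xf76

Offset from 180°W / 90°S: lon 79.97798°, lat 5.23695°.
Field (20°×10°, letters A–R): 79.97798/20 → 3 → D, 5.23695/10 → 0 → A; chars DA.
Square (2°×1°, digits 0–9): 19.97798/2 → 9, 5.23695/1 → 5; chars 95.
Subsquare (5′×2.5′, letters a–x): 1.97798/0.0833333 → 23 → x, 0.23695/0.0416667 → 5 → f; chars xf.
Extended square (30″×15″, digits 0–9): 0.06131/0.00833333 → 7, 0.02862/0.00416667 → 6; chars 76.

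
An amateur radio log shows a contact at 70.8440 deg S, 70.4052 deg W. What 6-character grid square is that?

FB49td

Offset from 180°W / 90°S: lon 109.5948°, lat 19.1560°.
Field (20°×10°, letters A–R): lon ⌊109.5948/20⌋ = 5 → F; lat ⌊19.1560/10⌋ = 1 → B.
Square (2°×1°, digits 0–9): lon ⌊9.5948/2⌋ = 4; lat ⌊9.1560/1⌋ = 9.
Subsquare (5′×2.5′, letters a–x): lon ⌊1.5948/0.0833333⌋ = 19 → t; lat ⌊0.1560/0.0416667⌋ = 3 → d.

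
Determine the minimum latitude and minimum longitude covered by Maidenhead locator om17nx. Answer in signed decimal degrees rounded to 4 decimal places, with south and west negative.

Field O=14, M=12: +14·20° lon, +12·10° lat → SW at lon 100°, lat 30°.
Square 1, 7: +1·2° lon, +7·1° lat → SW at lon 102°, lat 37°.
Subsquare n=13, x=23: +13·0.0833333° lon, +23·0.0416667° lat → SW at lon 103.083°, lat 37.9583°.
latitude 37.9583, longitude 103.0833.

37.9583, 103.0833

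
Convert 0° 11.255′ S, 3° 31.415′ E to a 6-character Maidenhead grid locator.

JI19st

Shift to the Maidenhead origin (180°W, 90°S): lon 183.5236, lat 89.8124.
Field (20°×10°, letters A–R): lon ⌊183.5236/20⌋ = 9 → J; lat ⌊89.8124/10⌋ = 8 → I.
Square (2°×1°, digits 0–9): lon ⌊3.5236/2⌋ = 1; lat ⌊9.8124/1⌋ = 9.
Subsquare (5′×2.5′, letters a–x): lon ⌊1.5236/0.0833333⌋ = 18 → s; lat ⌊0.8124/0.0416667⌋ = 19 → t.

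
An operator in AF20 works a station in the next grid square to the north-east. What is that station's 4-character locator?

Longitude square 2; +1 → 3.
Latitude square 0; +1 → 1.

AF31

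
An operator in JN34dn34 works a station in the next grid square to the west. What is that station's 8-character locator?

Longitude extended square 3; −1 → 2.
The latitude characters are unchanged.

JN34dn24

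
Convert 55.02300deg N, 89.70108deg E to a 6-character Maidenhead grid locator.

Shift to the Maidenhead origin (180°W, 90°S): lon 269.7011, lat 145.0230.
Field: 269.7011/20 → 13 → N, 145.0230/10 → 14 → O; chars NO.
Square: 9.7011/2 → 4, 5.0230/1 → 5; chars 45.
Subsquare: 1.7011/0.0833333 → 20 → u, 0.0230/0.0416667 → 0 → a; chars ua.

NO45ua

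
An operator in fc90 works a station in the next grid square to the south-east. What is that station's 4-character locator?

Longitude square 9; +1 → 10, wraps to 0, carry into field.
Longitude field F = 5; +1 → 6 = G.
Latitude square 0; −1 → -1, wraps to 9, carry into field.
Latitude field C = 2; −1 → 1 = B.

GB09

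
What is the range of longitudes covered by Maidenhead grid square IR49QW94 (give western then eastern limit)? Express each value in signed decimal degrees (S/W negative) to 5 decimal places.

Field I=8, R=17: +8·20° lon, +17·10° lat → SW at lon -20°, lat 80°.
Square 4, 9: +4·2° lon, +9·1° lat → SW at lon -12°, lat 89°.
Subsquare q=16, w=22: +16·0.0833333° lon, +22·0.0416667° lat → SW at lon -10.6667°, lat 89.9167°.
Extended square 9, 4: +9·0.00833333° lon, +4·0.00416667° lat → SW at lon -10.5917°, lat 89.9333°.
Cell spans 0.00833333° lon × 0.00416667° lat.
west -10.59167, east -10.58333.

-10.59167, -10.58333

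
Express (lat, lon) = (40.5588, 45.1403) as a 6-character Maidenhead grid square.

Shift to the Maidenhead origin (180°W, 90°S): lon 225.1403, lat 130.5588.
Field: 225.1403/20 → 11 → L, 130.5588/10 → 13 → N; chars LN.
Square: 5.1403/2 → 2, 0.5588/1 → 0; chars 20.
Subsquare: 1.1403/0.0833333 → 13 → n, 0.5588/0.0416667 → 13 → n; chars nn.

LN20nn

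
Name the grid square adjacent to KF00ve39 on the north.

KF00vf30

Latitude extended square 9; +1 → 10, wraps to 0, carry into subsquare.
Latitude subsquare e = 4; +1 → 5 = f.
The longitude characters are unchanged.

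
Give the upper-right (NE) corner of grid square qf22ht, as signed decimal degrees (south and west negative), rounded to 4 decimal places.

-37.1667, 144.6667

Field Q=16, F=5: +16·20° lon, +5·10° lat → SW at lon 140°, lat -40°.
Square 2, 2: +2·2° lon, +2·1° lat → SW at lon 144°, lat -38°.
Subsquare h=7, t=19: +7·0.0833333° lon, +19·0.0416667° lat → SW at lon 144.583°, lat -37.2083°.
Cell spans 0.0833333° lon × 0.0416667° lat. NE corner is SW corner plus one full cell.
latitude -37.1667, longitude 144.6667.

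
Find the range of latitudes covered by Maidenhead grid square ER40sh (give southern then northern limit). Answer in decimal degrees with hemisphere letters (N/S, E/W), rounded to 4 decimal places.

80.2917° N, 80.3333° N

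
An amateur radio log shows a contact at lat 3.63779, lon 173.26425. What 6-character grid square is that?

RJ63pp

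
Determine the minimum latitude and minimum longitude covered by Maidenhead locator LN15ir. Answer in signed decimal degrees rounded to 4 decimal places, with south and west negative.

Field L=11, N=13: +11·20° lon, +13·10° lat → SW at lon 40°, lat 40°.
Square 1, 5: +1·2° lon, +5·1° lat → SW at lon 42°, lat 45°.
Subsquare i=8, r=17: +8·0.0833333° lon, +17·0.0416667° lat → SW at lon 42.6667°, lat 45.7083°.
latitude 45.7083, longitude 42.6667.

45.7083, 42.6667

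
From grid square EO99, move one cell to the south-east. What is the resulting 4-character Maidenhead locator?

Longitude square 9; +1 → 10, wraps to 0, carry into field.
Longitude field E = 4; +1 → 5 = F.
Latitude square 9; −1 → 8.

FO08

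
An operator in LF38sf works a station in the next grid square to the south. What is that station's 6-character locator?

LF38se

Latitude subsquare f = 5; −1 → 4 = e.
The longitude characters are unchanged.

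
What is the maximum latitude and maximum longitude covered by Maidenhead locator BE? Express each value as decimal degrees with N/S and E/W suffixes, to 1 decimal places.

Field B=1, E=4: +1·20° lon, +4·10° lat → SW at lon -160°, lat -50°.
Cell spans 20° lon × 10° lat. NE corner is SW corner plus one full cell.
latitude 40.0° S, longitude 140.0° W.

40.0° S, 140.0° W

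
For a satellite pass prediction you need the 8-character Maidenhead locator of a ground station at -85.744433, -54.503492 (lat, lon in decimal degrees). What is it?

GA24rg91

Shift to the Maidenhead origin (180°W, 90°S): lon 125.49651, lat 4.25557.
Field: lon ⌊125.49651/20⌋ = 6 → G; lat ⌊4.25557/10⌋ = 0 → A.
Square: lon ⌊5.49651/2⌋ = 2; lat ⌊4.25557/1⌋ = 4.
Subsquare: lon ⌊1.49651/0.0833333⌋ = 17 → r; lat ⌊0.25557/0.0416667⌋ = 6 → g.
Extended square: lon ⌊0.07984/0.00833333⌋ = 9; lat ⌊0.00557/0.00416667⌋ = 1.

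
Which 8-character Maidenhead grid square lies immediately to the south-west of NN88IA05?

Longitude extended square 0; −1 → -1, wraps to 9, carry into subsquare.
Longitude subsquare i = 8; −1 → 7 = h.
Latitude extended square 5; −1 → 4.

NN88ha94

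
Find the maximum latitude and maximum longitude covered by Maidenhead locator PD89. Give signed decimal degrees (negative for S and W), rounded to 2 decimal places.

-50.00, 138.00

Field P=15, D=3: +15·20° lon, +3·10° lat → SW at lon 120°, lat -60°.
Square 8, 9: +8·2° lon, +9·1° lat → SW at lon 136°, lat -51°.
Cell spans 2° lon × 1° lat. NE corner is SW corner plus one full cell.
latitude -50.00, longitude 138.00.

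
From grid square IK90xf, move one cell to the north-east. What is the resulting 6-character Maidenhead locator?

JK00ag

Longitude subsquare x = 23; +1 → 24, wraps to 0 = a, carry into square.
Longitude square 9; +1 → 10, wraps to 0, carry into field.
Longitude field I = 8; +1 → 9 = J.
Latitude subsquare f = 5; +1 → 6 = g.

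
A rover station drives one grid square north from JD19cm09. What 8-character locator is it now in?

Latitude extended square 9; +1 → 10, wraps to 0, carry into subsquare.
Latitude subsquare m = 12; +1 → 13 = n.
The longitude characters are unchanged.

JD19cn00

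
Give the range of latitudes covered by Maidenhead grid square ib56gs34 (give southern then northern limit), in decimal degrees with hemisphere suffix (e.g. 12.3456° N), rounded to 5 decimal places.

Field I=8, B=1: +8·20° lon, +1·10° lat → SW at lon -20°, lat -80°.
Square 5, 6: +5·2° lon, +6·1° lat → SW at lon -10°, lat -74°.
Subsquare g=6, s=18: +6·0.0833333° lon, +18·0.0416667° lat → SW at lon -9.5°, lat -73.25°.
Extended square 3, 4: +3·0.00833333° lon, +4·0.00416667° lat → SW at lon -9.475°, lat -73.2333°.
Cell spans 0.00833333° lon × 0.00416667° lat.
south 73.23333° S, north 73.22917° S.

73.23333° S, 73.22917° S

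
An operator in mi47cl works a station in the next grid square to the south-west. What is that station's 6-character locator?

Longitude subsquare c = 2; −1 → 1 = b.
Latitude subsquare l = 11; −1 → 10 = k.

MI47bk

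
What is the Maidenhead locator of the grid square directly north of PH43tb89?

Latitude extended square 9; +1 → 10, wraps to 0, carry into subsquare.
Latitude subsquare b = 1; +1 → 2 = c.
The longitude characters are unchanged.

PH43tc80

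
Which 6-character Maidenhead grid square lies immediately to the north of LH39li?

LH39lj

Latitude subsquare i = 8; +1 → 9 = j.
The longitude characters are unchanged.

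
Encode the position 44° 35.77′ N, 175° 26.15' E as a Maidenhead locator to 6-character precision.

RN74ro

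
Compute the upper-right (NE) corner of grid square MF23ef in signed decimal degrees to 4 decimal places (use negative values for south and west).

-36.7500, 64.4167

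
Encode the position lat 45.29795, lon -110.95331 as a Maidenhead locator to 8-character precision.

DN45mh51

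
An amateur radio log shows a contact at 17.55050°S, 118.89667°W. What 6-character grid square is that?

Offset from 180°W / 90°S: lon 61.1033°, lat 72.4495°.
Field: lon ⌊61.1033/20⌋ = 3 → D; lat ⌊72.4495/10⌋ = 7 → H.
Square: lon ⌊1.1033/2⌋ = 0; lat ⌊2.4495/1⌋ = 2.
Subsquare: lon ⌊1.1033/0.0833333⌋ = 13 → n; lat ⌊0.4495/0.0416667⌋ = 10 → k.

DH02nk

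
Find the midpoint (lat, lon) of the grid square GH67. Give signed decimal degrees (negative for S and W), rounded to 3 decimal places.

Field G=6, H=7: +6·20° lon, +7·10° lat → SW at lon -60°, lat -20°.
Square 6, 7: +6·2° lon, +7·1° lat → SW at lon -48°, lat -13°.
Cell spans 2° lon × 1° lat. Centre is SW corner plus half of each.
latitude -12.500, longitude -47.000.

-12.500, -47.000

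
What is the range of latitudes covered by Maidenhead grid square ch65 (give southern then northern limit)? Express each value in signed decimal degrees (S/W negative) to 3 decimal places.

-15.000, -14.000

Field C=2, H=7: +2·20° lon, +7·10° lat → SW at lon -140°, lat -20°.
Square 6, 5: +6·2° lon, +5·1° lat → SW at lon -128°, lat -15°.
Cell spans 2° lon × 1° lat.
south -15.000, north -14.000.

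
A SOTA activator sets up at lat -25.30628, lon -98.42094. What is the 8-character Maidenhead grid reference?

Shift to the Maidenhead origin (180°W, 90°S): lon 81.57906, lat 64.69372.
Field: 81.57906/20 → 4 → E, 64.69372/10 → 6 → G; chars EG.
Square: 1.57906/2 → 0, 4.69372/1 → 4; chars 04.
Subsquare: 1.57906/0.0833333 → 18 → s, 0.69372/0.0416667 → 16 → q; chars sq.
Extended square: 0.07906/0.00833333 → 9, 0.02705/0.00416667 → 6; chars 96.

EG04sq96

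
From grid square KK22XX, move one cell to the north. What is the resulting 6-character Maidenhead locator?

Latitude subsquare x = 23; +1 → 24, wraps to 0 = a, carry into square.
Latitude square 2; +1 → 3.
The longitude characters are unchanged.

KK23xa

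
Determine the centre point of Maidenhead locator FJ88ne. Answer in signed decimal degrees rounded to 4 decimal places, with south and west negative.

Field F=5, J=9: +5·20° lon, +9·10° lat → SW at lon -80°, lat 0°.
Square 8, 8: +8·2° lon, +8·1° lat → SW at lon -64°, lat 8°.
Subsquare n=13, e=4: +13·0.0833333° lon, +4·0.0416667° lat → SW at lon -62.9167°, lat 8.16667°.
Cell spans 0.0833333° lon × 0.0416667° lat. Centre is SW corner plus half of each.
latitude 8.1875, longitude -62.8750.

8.1875, -62.8750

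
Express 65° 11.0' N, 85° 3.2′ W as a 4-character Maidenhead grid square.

EP75

Add 180° to longitude and 90° to latitude: 94.95, 155.18.
Field: 94.95/20 → 4 → E, 155.18/10 → 15 → P; chars EP.
Square: 14.95/2 → 7, 5.18/1 → 5; chars 75.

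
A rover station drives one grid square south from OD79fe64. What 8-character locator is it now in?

Latitude extended square 4; −1 → 3.
The longitude characters are unchanged.

OD79fe63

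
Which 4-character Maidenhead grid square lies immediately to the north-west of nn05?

Longitude square 0; −1 → -1, wraps to 9, carry into field.
Longitude field N = 13; −1 → 12 = M.
Latitude square 5; +1 → 6.

MN96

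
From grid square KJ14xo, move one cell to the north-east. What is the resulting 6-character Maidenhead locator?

KJ24ap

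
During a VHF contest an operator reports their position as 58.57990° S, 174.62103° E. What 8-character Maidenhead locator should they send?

Add 180° to longitude and 90° to latitude: 354.62103, 31.42010.
Field: lon ⌊354.62103/20⌋ = 17 → R; lat ⌊31.42010/10⌋ = 3 → D.
Square: lon ⌊14.62103/2⌋ = 7; lat ⌊1.42010/1⌋ = 1.
Subsquare: lon ⌊0.62103/0.0833333⌋ = 7 → h; lat ⌊0.42010/0.0416667⌋ = 10 → k.
Extended square: lon ⌊0.03770/0.00833333⌋ = 4; lat ⌊0.00343/0.00416667⌋ = 0.

RD71hk40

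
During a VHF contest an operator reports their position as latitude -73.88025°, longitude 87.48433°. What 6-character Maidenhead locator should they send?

NB36rc

Shift to the Maidenhead origin (180°W, 90°S): lon 267.4843, lat 16.1197.
Field: lon ⌊267.4843/20⌋ = 13 → N; lat ⌊16.1197/10⌋ = 1 → B.
Square: lon ⌊7.4843/2⌋ = 3; lat ⌊6.1197/1⌋ = 6.
Subsquare: lon ⌊1.4843/0.0833333⌋ = 17 → r; lat ⌊0.1197/0.0416667⌋ = 2 → c.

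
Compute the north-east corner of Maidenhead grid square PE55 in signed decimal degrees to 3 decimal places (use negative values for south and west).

-44.000, 132.000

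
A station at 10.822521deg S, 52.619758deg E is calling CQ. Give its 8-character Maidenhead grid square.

Shift to the Maidenhead origin (180°W, 90°S): lon 232.61976, lat 79.17748.
Field (20°×10°, letters A–R): lon ⌊232.61976/20⌋ = 11 → L; lat ⌊79.17748/10⌋ = 7 → H.
Square (2°×1°, digits 0–9): lon ⌊12.61976/2⌋ = 6; lat ⌊9.17748/1⌋ = 9.
Subsquare (5′×2.5′, letters a–x): lon ⌊0.61976/0.0833333⌋ = 7 → h; lat ⌊0.17748/0.0416667⌋ = 4 → e.
Extended square (30″×15″, digits 0–9): lon ⌊0.03642/0.00833333⌋ = 4; lat ⌊0.01081/0.00416667⌋ = 2.

LH69he42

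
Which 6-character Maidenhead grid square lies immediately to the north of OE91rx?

Latitude subsquare x = 23; +1 → 24, wraps to 0 = a, carry into square.
Latitude square 1; +1 → 2.
The longitude characters are unchanged.

OE92ra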